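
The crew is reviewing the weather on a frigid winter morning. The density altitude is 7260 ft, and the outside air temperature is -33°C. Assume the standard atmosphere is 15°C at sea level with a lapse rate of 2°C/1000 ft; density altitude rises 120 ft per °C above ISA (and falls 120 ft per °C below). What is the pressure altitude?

DA = PA + 120 × (OAT − (15 − 2·PA/1000)) = PA + 120·OAT − 1800 + 0.24·PA = 1.24·PA + 120·OAT − 1800.
So 1.24·PA = 7260 − 120 × (-33) + 1800 = 13020.
PA = 13020 / 1.24 = 10500 ft.

10500 ft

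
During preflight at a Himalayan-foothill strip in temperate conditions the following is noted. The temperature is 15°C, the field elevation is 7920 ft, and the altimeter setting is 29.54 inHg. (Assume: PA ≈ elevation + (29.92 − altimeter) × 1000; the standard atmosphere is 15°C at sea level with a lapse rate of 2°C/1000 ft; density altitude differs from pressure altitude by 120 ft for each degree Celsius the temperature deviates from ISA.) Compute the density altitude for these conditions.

10292 ft

Pressure altitude = 7920 + (29.92 − 29.54) × 1000 = 7920 + (+380) = 8300 ft.
ISA temperature at 8300 ft = 15 − 2 × (8300/1000) = -1.6°C.
ISA deviation = 15 − (-1.6) = +16.6°C.
Density altitude = 8300 + 120 × (16.6) = 10292 ft.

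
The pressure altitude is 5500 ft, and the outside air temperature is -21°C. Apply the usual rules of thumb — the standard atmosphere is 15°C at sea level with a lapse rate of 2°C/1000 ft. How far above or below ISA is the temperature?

ISA temperature at 5500 ft = 15 − 2 × (5500/1000) = 4°C.
Deviation = OAT − ISA = -21 − 4 = -25°C.

ISA-25°C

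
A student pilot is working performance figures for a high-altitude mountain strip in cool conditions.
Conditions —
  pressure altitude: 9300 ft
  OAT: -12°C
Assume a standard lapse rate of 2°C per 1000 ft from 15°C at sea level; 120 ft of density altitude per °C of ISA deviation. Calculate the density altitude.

ISA temperature at 9300 ft = 15 − 2 × (9300/1000) = -3.6°C.
ISA deviation = -12 − (-3.6) = -8.4°C.
Density altitude = 9300 + 120 × (-8.4) = 9300 + (-1008) = 8292 ft.

8292 ft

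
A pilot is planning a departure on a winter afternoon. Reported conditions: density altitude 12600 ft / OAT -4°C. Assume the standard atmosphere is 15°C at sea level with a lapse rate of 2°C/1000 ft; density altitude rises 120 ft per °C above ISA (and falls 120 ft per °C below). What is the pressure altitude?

12000 ft

DA = PA + 120 × (OAT − (15 − 2·PA/1000)) = PA + 120·OAT − 1800 + 0.24·PA = 1.24·PA + 120·OAT − 1800.
So 1.24·PA = 12600 − 120 × (-4) + 1800 = 14880.
PA = 14880 / 1.24 = 12000 ft.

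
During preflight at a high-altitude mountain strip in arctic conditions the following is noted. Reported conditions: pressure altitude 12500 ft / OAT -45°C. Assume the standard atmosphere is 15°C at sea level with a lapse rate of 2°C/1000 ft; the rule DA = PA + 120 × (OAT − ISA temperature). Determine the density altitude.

8300 ft

ISA temperature at 12500 ft = 15 − 2 × (12500/1000) = -10°C.
ISA deviation = -45 − (-10) = -35°C.
Density altitude = 12500 + 120 × (-35) = 12500 + (-4200) = 8300 ft.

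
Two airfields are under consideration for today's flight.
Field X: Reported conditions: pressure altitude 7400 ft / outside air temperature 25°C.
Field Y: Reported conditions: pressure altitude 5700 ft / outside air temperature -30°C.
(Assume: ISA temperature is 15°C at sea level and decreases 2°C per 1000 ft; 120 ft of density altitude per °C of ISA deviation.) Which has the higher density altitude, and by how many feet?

Field X by 8708 ft

Field X: ISA temp = 0.2°C, deviation +24.8°C, DA = 7400 + 120 × 24.8 = 10376 ft.
Field Y: ISA temp = 3.6°C, deviation -33.6°C, DA = 5700 + 120 × (-33.6) = 1668 ft.
Field X is higher by 10376 − 1668 = 8708 ft.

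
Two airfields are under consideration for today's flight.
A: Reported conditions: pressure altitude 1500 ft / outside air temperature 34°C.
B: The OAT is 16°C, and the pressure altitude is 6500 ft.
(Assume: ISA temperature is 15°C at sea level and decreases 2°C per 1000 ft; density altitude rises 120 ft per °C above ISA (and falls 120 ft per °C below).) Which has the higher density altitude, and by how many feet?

A: ISA temp = 12°C, deviation +22°C, DA = 1500 + 120 × 22 = 4140 ft.
B: ISA temp = 2°C, deviation +14°C, DA = 6500 + 120 × 14 = 8180 ft.
B is higher by 8180 − 4140 = 4040 ft.

B by 4040 ft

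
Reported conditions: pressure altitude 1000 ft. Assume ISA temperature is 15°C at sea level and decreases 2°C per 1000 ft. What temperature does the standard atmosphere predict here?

13°C

ISA temperature = 15 − 2 × (1000/1000) = 15 − 2 = 13°C.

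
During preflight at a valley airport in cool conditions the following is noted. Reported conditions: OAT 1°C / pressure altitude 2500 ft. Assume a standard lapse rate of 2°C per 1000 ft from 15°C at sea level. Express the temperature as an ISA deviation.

ISA-9°C

ISA temperature at 2500 ft = 15 − 2 × (2500/1000) = 10°C.
Deviation = OAT − ISA = 1 − 10 = -9°C.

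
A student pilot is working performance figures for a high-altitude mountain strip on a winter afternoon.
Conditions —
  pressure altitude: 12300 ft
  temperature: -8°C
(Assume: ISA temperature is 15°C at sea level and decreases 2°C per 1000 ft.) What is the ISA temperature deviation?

ISA temperature at 12300 ft = 15 − 2 × (12300/1000) = -9.6°C.
Deviation = OAT − ISA = -8 − (-9.6) = +1.6°C.

ISA+1.6°C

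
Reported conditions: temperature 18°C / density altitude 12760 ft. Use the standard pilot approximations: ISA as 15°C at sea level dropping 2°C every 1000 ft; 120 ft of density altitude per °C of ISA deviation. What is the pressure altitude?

10000 ft

DA = PA + 120 × (OAT − (15 − 2·PA/1000)) = PA + 120·OAT − 1800 + 0.24·PA = 1.24·PA + 120·OAT − 1800.
So 1.24·PA = 12760 − 120 × 18 + 1800 = 12400.
PA = 12400 / 1.24 = 10000 ft.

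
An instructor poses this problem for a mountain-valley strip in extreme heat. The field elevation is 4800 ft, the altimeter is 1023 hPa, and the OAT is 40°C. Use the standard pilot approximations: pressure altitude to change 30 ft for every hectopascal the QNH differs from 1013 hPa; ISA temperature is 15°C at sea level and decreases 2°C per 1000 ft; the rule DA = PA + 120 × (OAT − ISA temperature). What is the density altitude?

8580 ft

Pressure altitude = 4800 + (1013 − 1023) × 30 = 4800 + (-300) = 4500 ft.
ISA temperature at 4500 ft = 15 − 2 × (4500/1000) = 6°C.
ISA deviation = 40 − 6 = +34°C.
Density altitude = 4500 + 120 × (34) = 8580 ft.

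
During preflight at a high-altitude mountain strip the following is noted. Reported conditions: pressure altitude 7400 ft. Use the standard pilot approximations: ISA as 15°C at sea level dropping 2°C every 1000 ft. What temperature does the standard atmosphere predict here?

0.2°C

ISA temperature = 15 − 2 × (7400/1000) = 15 − 14.8 = 0.2°C.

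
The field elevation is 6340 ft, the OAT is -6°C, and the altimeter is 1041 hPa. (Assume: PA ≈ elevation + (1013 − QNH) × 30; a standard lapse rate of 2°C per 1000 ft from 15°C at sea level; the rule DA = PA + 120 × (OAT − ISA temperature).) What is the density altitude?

Pressure altitude = 6340 + (1013 − 1041) × 30 = 6340 + (-840) = 5500 ft.
ISA temperature at 5500 ft = 15 − 2 × (5500/1000) = 4°C.
ISA deviation = -6 − 4 = -10°C.
Density altitude = 5500 + 120 × (-10) = 4300 ft.

4300 ft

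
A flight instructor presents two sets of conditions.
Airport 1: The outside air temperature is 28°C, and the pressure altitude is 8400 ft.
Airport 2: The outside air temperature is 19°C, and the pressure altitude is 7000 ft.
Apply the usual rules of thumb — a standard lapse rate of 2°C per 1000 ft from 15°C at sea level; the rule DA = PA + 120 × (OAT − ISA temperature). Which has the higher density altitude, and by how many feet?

Airport 1: ISA temp = -1.8°C, deviation +29.8°C, DA = 8400 + 120 × 29.8 = 11976 ft.
Airport 2: ISA temp = 1°C, deviation +18°C, DA = 7000 + 120 × 18 = 9160 ft.
Airport 1 is higher by 11976 − 9160 = 2816 ft.

Airport 1 by 2816 ft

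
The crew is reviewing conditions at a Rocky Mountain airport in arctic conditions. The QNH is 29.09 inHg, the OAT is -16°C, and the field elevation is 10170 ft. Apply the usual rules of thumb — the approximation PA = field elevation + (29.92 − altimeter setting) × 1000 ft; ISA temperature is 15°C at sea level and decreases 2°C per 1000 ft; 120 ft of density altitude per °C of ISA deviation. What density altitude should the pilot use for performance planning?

9920 ft

Pressure altitude = 10170 + (29.92 − 29.09) × 1000 = 10170 + (+830) = 11000 ft.
ISA temperature at 11000 ft = 15 − 2 × (11000/1000) = -7°C.
ISA deviation = -16 − (-7) = -9°C.
Density altitude = 11000 + 120 × (-9) = 9920 ft.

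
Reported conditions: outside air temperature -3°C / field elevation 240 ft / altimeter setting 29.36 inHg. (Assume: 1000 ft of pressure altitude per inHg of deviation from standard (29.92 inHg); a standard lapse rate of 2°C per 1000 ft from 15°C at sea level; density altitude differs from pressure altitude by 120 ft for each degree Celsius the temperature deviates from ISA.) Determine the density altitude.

Pressure altitude = 240 + (29.92 − 29.36) × 1000 = 240 + (+560) = 800 ft.
ISA temperature at 800 ft = 15 − 2 × (800/1000) = 13.4°C.
ISA deviation = -3 − 13.4 = -16.4°C.
Density altitude = 800 + 120 × (-16.4) = -1168 ft.

-1168 ft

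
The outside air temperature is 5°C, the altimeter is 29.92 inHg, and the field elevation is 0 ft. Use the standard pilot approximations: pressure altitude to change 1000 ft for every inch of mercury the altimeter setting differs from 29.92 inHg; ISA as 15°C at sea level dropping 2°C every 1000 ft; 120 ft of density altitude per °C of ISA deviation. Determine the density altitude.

-1200 ft

Pressure altitude = 0 + (29.92 − 29.92) × 1000 = 0 + (0) = 0 ft.
ISA temperature at 0 ft = 15 − 2 × (0/1000) = 15°C.
ISA deviation = 5 − 15 = -10°C.
Density altitude = 0 + 120 × (-10) = -1200 ft.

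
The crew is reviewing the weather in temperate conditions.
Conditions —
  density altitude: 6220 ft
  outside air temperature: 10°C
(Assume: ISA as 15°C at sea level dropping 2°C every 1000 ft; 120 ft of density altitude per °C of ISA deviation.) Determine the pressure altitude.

DA = PA + 120 × (OAT − (15 − 2·PA/1000)) = PA + 120·OAT − 1800 + 0.24·PA = 1.24·PA + 120·OAT − 1800.
So 1.24·PA = 6220 − 120 × 10 + 1800 = 6820.
PA = 6820 / 1.24 = 5500 ft.

5500 ft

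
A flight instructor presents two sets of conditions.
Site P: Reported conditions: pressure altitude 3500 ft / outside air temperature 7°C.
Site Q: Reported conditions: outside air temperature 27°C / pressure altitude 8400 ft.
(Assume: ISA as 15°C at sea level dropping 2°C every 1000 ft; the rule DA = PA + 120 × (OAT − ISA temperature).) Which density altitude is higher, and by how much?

Site Q by 8476 ft

Site P: ISA temp = 8°C, deviation -1°C, DA = 3500 + 120 × (-1) = 3380 ft.
Site Q: ISA temp = -1.8°C, deviation +28.8°C, DA = 8400 + 120 × 28.8 = 11856 ft.
Site Q is higher by 11856 − 3380 = 8476 ft.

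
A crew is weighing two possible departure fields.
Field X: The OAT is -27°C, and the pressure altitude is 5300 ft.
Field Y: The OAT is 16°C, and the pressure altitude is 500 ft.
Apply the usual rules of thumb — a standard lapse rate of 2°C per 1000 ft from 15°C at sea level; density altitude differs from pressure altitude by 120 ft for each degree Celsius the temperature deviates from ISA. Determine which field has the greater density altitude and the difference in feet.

Field X: ISA temp = 4.4°C, deviation -31.4°C, DA = 5300 + 120 × (-31.4) = 1532 ft.
Field Y: ISA temp = 14°C, deviation +2°C, DA = 500 + 120 × 2 = 740 ft.
Field X is higher by 1532 − 740 = 792 ft.

Field X by 792 ft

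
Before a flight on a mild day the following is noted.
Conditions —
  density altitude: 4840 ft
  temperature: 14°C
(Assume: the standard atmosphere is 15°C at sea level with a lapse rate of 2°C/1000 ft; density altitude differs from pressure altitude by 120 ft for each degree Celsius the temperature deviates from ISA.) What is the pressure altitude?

4000 ft

DA = PA + 120 × (OAT − (15 − 2·PA/1000)) = PA + 120·OAT − 1800 + 0.24·PA = 1.24·PA + 120·OAT − 1800.
So 1.24·PA = 4840 − 120 × 14 + 1800 = 4960.
PA = 4960 / 1.24 = 4000 ft.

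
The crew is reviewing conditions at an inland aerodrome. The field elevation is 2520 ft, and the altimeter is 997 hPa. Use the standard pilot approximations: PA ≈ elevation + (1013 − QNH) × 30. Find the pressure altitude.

Pressure correction = (1013 − 997) × 30 = +480 ft.
Pressure altitude = 2520 + (+480) = 3000 ft.

3000 ft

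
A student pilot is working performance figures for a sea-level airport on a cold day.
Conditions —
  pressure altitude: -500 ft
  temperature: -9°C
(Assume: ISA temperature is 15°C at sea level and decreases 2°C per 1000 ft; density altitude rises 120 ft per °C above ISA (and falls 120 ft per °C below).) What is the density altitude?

-3500 ft

ISA temperature at -500 ft = 15 − 2 × (-500/1000) = 16°C.
ISA deviation = -9 − 16 = -25°C.
Density altitude = -500 + 120 × (-25) = -500 + (-3000) = -3500 ft.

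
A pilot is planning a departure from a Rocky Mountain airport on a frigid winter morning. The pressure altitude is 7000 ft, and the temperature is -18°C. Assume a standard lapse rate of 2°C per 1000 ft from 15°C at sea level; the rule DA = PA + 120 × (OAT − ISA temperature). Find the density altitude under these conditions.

ISA temperature at 7000 ft = 15 − 2 × (7000/1000) = 1°C.
ISA deviation = -18 − 1 = -19°C.
Density altitude = 7000 + 120 × (-19) = 7000 + (-2280) = 4720 ft.

4720 ft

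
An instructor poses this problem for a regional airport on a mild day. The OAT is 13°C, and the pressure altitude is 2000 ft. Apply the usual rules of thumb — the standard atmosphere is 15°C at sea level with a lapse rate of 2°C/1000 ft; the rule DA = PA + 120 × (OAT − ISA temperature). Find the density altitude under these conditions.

2240 ft

ISA temperature at 2000 ft = 15 − 2 × (2000/1000) = 11°C.
ISA deviation = 13 − 11 = +2°C.
Density altitude = 2000 + 120 × (2) = 2000 + (+240) = 2240 ft.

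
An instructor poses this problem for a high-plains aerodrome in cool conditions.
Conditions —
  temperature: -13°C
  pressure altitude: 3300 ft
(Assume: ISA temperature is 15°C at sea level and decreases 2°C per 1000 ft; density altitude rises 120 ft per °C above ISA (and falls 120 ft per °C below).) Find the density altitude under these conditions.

732 ft

ISA temperature at 3300 ft = 15 − 2 × (3300/1000) = 8.4°C.
ISA deviation = -13 − 8.4 = -21.4°C.
Density altitude = 3300 + 120 × (-21.4) = 3300 + (-2568) = 732 ft.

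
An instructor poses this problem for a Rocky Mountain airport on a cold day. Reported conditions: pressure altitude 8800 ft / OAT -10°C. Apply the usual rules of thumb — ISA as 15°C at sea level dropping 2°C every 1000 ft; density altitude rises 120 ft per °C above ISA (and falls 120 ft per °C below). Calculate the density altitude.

ISA temperature at 8800 ft = 15 − 2 × (8800/1000) = -2.6°C.
ISA deviation = -10 − (-2.6) = -7.4°C.
Density altitude = 8800 + 120 × (-7.4) = 8800 + (-888) = 7912 ft.

7912 ft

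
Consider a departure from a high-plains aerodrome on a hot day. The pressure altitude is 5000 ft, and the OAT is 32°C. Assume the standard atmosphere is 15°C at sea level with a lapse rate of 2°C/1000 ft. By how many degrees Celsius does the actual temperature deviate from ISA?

ISA+27°C

ISA temperature at 5000 ft = 15 − 2 × (5000/1000) = 5°C.
Deviation = OAT − ISA = 32 − 5 = +27°C.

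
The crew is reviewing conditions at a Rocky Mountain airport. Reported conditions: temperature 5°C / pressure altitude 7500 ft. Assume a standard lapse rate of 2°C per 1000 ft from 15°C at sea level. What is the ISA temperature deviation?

ISA+5°C

ISA temperature at 7500 ft = 15 − 2 × (7500/1000) = 0°C.
Deviation = OAT − ISA = 5 − 0 = +5°C.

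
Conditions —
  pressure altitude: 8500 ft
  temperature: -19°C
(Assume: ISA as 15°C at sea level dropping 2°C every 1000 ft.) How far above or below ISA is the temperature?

ISA temperature at 8500 ft = 15 − 2 × (8500/1000) = -2°C.
Deviation = OAT − ISA = -19 − (-2) = -17°C.

ISA-17°C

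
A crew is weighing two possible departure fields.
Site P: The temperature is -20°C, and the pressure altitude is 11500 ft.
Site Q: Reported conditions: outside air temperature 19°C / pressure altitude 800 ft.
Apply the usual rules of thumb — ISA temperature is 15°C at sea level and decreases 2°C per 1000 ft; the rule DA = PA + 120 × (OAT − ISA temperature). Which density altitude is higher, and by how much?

Site P: ISA temp = -8°C, deviation -12°C, DA = 11500 + 120 × (-12) = 10060 ft.
Site Q: ISA temp = 13.4°C, deviation +5.6°C, DA = 800 + 120 × 5.6 = 1472 ft.
Site P is higher by 10060 − 1472 = 8588 ft.

Site P by 8588 ft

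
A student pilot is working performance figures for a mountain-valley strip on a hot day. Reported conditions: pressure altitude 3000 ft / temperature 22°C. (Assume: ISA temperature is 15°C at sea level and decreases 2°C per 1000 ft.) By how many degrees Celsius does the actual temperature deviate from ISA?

ISA+13°C

ISA temperature at 3000 ft = 15 − 2 × (3000/1000) = 9°C.
Deviation = OAT − ISA = 22 − 9 = +13°C.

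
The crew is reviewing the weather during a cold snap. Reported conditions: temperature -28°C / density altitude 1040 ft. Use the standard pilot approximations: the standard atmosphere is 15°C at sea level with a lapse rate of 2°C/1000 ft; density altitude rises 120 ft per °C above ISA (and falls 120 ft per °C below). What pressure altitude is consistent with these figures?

DA = PA + 120 × (OAT − (15 − 2·PA/1000)) = PA + 120·OAT − 1800 + 0.24·PA = 1.24·PA + 120·OAT − 1800.
So 1.24·PA = 1040 − 120 × (-28) + 1800 = 6200.
PA = 6200 / 1.24 = 5000 ft.

5000 ft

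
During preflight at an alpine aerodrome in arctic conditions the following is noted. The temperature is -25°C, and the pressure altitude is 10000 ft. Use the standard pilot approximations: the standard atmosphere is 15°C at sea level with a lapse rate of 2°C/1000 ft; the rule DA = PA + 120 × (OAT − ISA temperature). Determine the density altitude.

7600 ft

ISA temperature at 10000 ft = 15 − 2 × (10000/1000) = -5°C.
ISA deviation = -25 − (-5) = -20°C.
Density altitude = 10000 + 120 × (-20) = 10000 + (-2400) = 7600 ft.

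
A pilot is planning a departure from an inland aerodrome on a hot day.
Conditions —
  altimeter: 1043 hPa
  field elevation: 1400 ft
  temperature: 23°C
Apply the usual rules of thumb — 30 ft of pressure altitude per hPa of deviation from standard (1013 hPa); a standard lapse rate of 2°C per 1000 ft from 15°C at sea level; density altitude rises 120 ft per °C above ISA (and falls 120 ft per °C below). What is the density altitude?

Pressure altitude = 1400 + (1013 − 1043) × 30 = 1400 + (-900) = 500 ft.
ISA temperature at 500 ft = 15 − 2 × (500/1000) = 14°C.
ISA deviation = 23 − 14 = +9°C.
Density altitude = 500 + 120 × (9) = 1580 ft.

1580 ft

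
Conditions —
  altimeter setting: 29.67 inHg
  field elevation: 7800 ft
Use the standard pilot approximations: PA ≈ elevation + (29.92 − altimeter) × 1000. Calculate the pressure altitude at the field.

8050 ft

Pressure correction = (29.92 − 29.67) × 1000 = +250 ft.
Pressure altitude = 7800 + (+250) = 8050 ft.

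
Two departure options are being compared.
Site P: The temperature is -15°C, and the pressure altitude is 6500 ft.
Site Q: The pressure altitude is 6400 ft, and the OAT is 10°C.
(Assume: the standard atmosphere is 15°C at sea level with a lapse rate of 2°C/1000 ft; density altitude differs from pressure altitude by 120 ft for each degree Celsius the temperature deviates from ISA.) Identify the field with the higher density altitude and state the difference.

Site Q by 2876 ft

Site P: ISA temp = 2°C, deviation -17°C, DA = 6500 + 120 × (-17) = 4460 ft.
Site Q: ISA temp = 2.2°C, deviation +7.8°C, DA = 6400 + 120 × 7.8 = 7336 ft.
Site Q is higher by 7336 − 4460 = 2876 ft.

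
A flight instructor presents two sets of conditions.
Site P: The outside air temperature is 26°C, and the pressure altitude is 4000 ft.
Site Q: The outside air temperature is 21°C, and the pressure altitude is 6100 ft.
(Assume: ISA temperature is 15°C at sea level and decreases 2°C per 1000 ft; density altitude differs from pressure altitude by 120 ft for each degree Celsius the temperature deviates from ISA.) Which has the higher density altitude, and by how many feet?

Site Q by 2004 ft

Site P: ISA temp = 7°C, deviation +19°C, DA = 4000 + 120 × 19 = 6280 ft.
Site Q: ISA temp = 2.8°C, deviation +18.2°C, DA = 6100 + 120 × 18.2 = 8284 ft.
Site Q is higher by 8284 − 6280 = 2004 ft.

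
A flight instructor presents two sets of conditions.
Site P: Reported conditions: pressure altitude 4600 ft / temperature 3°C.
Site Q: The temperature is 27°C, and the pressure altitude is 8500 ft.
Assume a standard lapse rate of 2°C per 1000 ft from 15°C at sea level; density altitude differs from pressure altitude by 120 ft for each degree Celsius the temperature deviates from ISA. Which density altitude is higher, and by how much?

Site Q by 7716 ft

Site P: ISA temp = 5.8°C, deviation -2.8°C, DA = 4600 + 120 × (-2.8) = 4264 ft.
Site Q: ISA temp = -2°C, deviation +29°C, DA = 8500 + 120 × 29 = 11980 ft.
Site Q is higher by 11980 − 4264 = 7716 ft.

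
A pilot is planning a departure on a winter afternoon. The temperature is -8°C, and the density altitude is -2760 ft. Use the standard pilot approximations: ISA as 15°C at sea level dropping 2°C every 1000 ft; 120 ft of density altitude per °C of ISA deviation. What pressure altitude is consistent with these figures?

DA = PA + 120 × (OAT − (15 − 2·PA/1000)) = PA + 120·OAT − 1800 + 0.24·PA = 1.24·PA + 120·OAT − 1800.
So 1.24·PA = -2760 − 120 × (-8) + 1800 = 0.
PA = 0 / 1.24 = 0 ft.

0 ft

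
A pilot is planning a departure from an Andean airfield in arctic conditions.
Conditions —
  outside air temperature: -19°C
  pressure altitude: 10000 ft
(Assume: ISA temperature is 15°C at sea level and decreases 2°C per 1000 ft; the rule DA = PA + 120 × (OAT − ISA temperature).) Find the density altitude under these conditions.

8320 ft

ISA temperature at 10000 ft = 15 − 2 × (10000/1000) = -5°C.
ISA deviation = -19 − (-5) = -14°C.
Density altitude = 10000 + 120 × (-14) = 10000 + (-1680) = 8320 ft.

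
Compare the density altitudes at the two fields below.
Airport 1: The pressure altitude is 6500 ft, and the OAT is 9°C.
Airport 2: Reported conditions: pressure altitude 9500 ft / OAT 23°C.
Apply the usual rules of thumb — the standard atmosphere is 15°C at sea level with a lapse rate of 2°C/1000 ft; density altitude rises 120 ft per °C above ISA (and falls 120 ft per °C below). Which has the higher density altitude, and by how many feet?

Airport 2 by 5400 ft

Airport 1: ISA temp = 2°C, deviation +7°C, DA = 6500 + 120 × 7 = 7340 ft.
Airport 2: ISA temp = -4°C, deviation +27°C, DA = 9500 + 120 × 27 = 12740 ft.
Airport 2 is higher by 12740 − 7340 = 5400 ft.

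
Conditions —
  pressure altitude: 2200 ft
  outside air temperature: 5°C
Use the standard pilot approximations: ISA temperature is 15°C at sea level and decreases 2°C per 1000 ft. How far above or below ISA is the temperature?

ISA-5.6°C

ISA temperature at 2200 ft = 15 − 2 × (2200/1000) = 10.6°C.
Deviation = OAT − ISA = 5 − 10.6 = -5.6°C.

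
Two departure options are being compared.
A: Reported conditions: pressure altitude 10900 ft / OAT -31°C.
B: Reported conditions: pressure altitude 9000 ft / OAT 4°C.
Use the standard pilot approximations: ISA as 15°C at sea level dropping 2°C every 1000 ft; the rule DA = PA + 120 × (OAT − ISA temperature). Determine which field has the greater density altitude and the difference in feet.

B by 1844 ft

A: ISA temp = -6.8°C, deviation -24.2°C, DA = 10900 + 120 × (-24.2) = 7996 ft.
B: ISA temp = -3°C, deviation +7°C, DA = 9000 + 120 × 7 = 9840 ft.
B is higher by 9840 − 7996 = 1844 ft.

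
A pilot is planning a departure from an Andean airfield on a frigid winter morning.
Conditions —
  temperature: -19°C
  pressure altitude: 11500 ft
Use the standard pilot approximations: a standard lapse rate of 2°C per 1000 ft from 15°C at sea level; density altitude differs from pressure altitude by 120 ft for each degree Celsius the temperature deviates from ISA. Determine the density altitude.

10180 ft

ISA temperature at 11500 ft = 15 − 2 × (11500/1000) = -8°C.
ISA deviation = -19 − (-8) = -11°C.
Density altitude = 11500 + 120 × (-11) = 11500 + (-1320) = 10180 ft.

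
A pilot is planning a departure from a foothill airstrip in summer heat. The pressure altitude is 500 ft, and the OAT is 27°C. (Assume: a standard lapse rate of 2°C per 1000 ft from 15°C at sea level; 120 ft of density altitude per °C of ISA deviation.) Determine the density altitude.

ISA temperature at 500 ft = 15 − 2 × (500/1000) = 14°C.
ISA deviation = 27 − 14 = +13°C.
Density altitude = 500 + 120 × (13) = 500 + (+1560) = 2060 ft.

2060 ft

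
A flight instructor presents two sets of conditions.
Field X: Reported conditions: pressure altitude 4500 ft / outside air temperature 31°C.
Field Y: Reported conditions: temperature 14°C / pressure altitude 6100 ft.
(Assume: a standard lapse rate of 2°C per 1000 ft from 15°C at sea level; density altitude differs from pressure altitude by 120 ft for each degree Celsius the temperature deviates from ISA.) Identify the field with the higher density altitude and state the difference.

Field X by 56 ft

Field X: ISA temp = 6°C, deviation +25°C, DA = 4500 + 120 × 25 = 7500 ft.
Field Y: ISA temp = 2.8°C, deviation +11.2°C, DA = 6100 + 120 × 11.2 = 7444 ft.
Field X is higher by 7500 − 7444 = 56 ft.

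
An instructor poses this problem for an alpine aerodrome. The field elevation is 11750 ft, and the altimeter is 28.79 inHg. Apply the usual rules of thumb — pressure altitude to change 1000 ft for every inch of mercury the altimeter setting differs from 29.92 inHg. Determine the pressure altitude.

12880 ft

Pressure correction = (29.92 − 28.79) × 1000 = +1130 ft.
Pressure altitude = 11750 + (+1130) = 12880 ft.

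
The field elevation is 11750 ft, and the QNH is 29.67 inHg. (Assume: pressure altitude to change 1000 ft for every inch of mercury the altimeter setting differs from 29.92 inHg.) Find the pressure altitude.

Pressure correction = (29.92 − 29.67) × 1000 = +250 ft.
Pressure altitude = 11750 + (+250) = 12000 ft.

12000 ft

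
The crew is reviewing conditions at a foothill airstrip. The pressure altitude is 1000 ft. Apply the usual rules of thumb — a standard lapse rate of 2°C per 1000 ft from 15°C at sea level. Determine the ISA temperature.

ISA temperature = 15 − 2 × (1000/1000) = 15 − 2 = 13°C.

13°C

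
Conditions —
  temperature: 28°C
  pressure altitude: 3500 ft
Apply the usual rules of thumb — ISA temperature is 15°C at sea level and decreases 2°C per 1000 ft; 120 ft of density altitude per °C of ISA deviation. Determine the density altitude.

5900 ft

ISA temperature at 3500 ft = 15 − 2 × (3500/1000) = 8°C.
ISA deviation = 28 − 8 = +20°C.
Density altitude = 3500 + 120 × (20) = 3500 + (+2400) = 5900 ft.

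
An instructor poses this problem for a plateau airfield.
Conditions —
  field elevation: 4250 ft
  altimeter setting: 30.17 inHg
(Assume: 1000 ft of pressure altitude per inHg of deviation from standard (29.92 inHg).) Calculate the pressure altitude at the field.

Pressure correction = (29.92 − 30.17) × 1000 = -250 ft.
Pressure altitude = 4250 + (-250) = 4000 ft.

4000 ft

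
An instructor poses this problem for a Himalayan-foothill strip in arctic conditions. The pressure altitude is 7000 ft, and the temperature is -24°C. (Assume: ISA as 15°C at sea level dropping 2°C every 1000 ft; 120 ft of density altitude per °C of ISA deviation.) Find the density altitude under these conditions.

4000 ft

ISA temperature at 7000 ft = 15 − 2 × (7000/1000) = 1°C.
ISA deviation = -24 − 1 = -25°C.
Density altitude = 7000 + 120 × (-25) = 7000 + (-3000) = 4000 ft.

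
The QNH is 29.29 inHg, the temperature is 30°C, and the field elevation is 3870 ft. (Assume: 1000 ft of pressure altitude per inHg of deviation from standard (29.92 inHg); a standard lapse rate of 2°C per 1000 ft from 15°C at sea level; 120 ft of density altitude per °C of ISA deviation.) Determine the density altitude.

Pressure altitude = 3870 + (29.92 − 29.29) × 1000 = 3870 + (+630) = 4500 ft.
ISA temperature at 4500 ft = 15 − 2 × (4500/1000) = 6°C.
ISA deviation = 30 − 6 = +24°C.
Density altitude = 4500 + 120 × (24) = 7380 ft.

7380 ft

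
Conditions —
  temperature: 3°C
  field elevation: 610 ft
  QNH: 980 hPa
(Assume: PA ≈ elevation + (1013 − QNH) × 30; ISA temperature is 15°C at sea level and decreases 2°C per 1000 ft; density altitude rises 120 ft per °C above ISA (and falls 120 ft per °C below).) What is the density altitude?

544 ft

Pressure altitude = 610 + (1013 − 980) × 30 = 610 + (+990) = 1600 ft.
ISA temperature at 1600 ft = 15 − 2 × (1600/1000) = 11.8°C.
ISA deviation = 3 − 11.8 = -8.8°C.
Density altitude = 1600 + 120 × (-8.8) = 544 ft.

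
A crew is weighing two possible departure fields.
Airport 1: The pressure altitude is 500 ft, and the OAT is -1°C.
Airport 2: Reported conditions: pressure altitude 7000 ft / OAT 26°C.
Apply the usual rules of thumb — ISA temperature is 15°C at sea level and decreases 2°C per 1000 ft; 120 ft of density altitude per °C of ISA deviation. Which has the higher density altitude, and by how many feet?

Airport 1: ISA temp = 14°C, deviation -15°C, DA = 500 + 120 × (-15) = -1300 ft.
Airport 2: ISA temp = 1°C, deviation +25°C, DA = 7000 + 120 × 25 = 10000 ft.
Airport 2 is higher by 10000 − (-1300) = 11300 ft.

Airport 2 by 11300 ft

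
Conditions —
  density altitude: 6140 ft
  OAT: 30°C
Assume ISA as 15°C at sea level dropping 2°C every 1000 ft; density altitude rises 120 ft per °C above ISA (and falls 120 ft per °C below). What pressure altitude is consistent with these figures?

3500 ft

DA = PA + 120 × (OAT − (15 − 2·PA/1000)) = PA + 120·OAT − 1800 + 0.24·PA = 1.24·PA + 120·OAT − 1800.
So 1.24·PA = 6140 − 120 × 30 + 1800 = 4340.
PA = 4340 / 1.24 = 3500 ft.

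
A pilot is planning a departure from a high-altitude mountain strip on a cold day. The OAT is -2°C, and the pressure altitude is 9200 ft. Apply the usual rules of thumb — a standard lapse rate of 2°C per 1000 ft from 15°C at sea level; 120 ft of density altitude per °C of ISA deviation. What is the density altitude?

9368 ft

ISA temperature at 9200 ft = 15 − 2 × (9200/1000) = -3.4°C.
ISA deviation = -2 − (-3.4) = +1.4°C.
Density altitude = 9200 + 120 × (1.4) = 9200 + (+168) = 9368 ft.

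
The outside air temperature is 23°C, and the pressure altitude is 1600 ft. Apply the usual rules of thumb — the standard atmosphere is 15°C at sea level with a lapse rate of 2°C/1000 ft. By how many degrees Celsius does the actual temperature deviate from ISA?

ISA temperature at 1600 ft = 15 − 2 × (1600/1000) = 11.8°C.
Deviation = OAT − ISA = 23 − 11.8 = +11.2°C.

ISA+11.2°C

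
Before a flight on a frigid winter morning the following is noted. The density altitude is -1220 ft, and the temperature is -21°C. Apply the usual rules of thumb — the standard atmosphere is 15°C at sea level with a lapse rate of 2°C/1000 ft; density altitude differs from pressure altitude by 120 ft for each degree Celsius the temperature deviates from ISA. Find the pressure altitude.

2500 ft

DA = PA + 120 × (OAT − (15 − 2·PA/1000)) = PA + 120·OAT − 1800 + 0.24·PA = 1.24·PA + 120·OAT − 1800.
So 1.24·PA = -1220 − 120 × (-21) + 1800 = 3100.
PA = 3100 / 1.24 = 2500 ft.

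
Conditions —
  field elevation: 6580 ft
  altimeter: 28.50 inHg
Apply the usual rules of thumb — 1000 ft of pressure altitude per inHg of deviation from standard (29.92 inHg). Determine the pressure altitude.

Pressure correction = (29.92 − 28.50) × 1000 = +1420 ft.
Pressure altitude = 6580 + (+1420) = 8000 ft.

8000 ft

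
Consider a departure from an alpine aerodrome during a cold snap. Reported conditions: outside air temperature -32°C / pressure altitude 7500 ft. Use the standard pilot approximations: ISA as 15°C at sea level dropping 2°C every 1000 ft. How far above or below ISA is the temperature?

ISA-32°C

ISA temperature at 7500 ft = 15 − 2 × (7500/1000) = 0°C.
Deviation = OAT − ISA = -32 − 0 = -32°C.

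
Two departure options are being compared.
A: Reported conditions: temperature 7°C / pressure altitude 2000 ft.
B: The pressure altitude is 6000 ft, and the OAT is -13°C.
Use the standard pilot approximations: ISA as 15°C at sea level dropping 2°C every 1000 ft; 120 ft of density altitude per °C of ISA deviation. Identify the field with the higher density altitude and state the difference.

B by 2560 ft

A: ISA temp = 11°C, deviation -4°C, DA = 2000 + 120 × (-4) = 1520 ft.
B: ISA temp = 3°C, deviation -16°C, DA = 6000 + 120 × (-16) = 4080 ft.
B is higher by 4080 − 1520 = 2560 ft.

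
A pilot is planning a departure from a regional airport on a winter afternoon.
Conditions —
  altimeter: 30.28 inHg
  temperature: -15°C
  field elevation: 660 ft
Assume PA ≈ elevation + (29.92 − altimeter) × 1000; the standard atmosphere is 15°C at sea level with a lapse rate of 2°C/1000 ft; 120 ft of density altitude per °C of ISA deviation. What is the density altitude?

-3228 ft

Pressure altitude = 660 + (29.92 − 30.28) × 1000 = 660 + (-360) = 300 ft.
ISA temperature at 300 ft = 15 − 2 × (300/1000) = 14.4°C.
ISA deviation = -15 − 14.4 = -29.4°C.
Density altitude = 300 + 120 × (-29.4) = -3228 ft.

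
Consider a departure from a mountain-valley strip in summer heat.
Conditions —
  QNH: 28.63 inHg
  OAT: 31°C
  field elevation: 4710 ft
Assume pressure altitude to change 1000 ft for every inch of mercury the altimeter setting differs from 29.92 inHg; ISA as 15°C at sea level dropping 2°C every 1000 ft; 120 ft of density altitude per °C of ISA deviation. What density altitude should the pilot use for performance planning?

9360 ft

Pressure altitude = 4710 + (29.92 − 28.63) × 1000 = 4710 + (+1290) = 6000 ft.
ISA temperature at 6000 ft = 15 − 2 × (6000/1000) = 3°C.
ISA deviation = 31 − 3 = +28°C.
Density altitude = 6000 + 120 × (28) = 9360 ft.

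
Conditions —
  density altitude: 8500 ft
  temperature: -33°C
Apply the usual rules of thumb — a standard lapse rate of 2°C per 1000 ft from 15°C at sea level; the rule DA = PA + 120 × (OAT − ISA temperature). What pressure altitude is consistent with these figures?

DA = PA + 120 × (OAT − (15 − 2·PA/1000)) = PA + 120·OAT − 1800 + 0.24·PA = 1.24·PA + 120·OAT − 1800.
So 1.24·PA = 8500 − 120 × (-33) + 1800 = 14260.
PA = 14260 / 1.24 = 11500 ft.

11500 ft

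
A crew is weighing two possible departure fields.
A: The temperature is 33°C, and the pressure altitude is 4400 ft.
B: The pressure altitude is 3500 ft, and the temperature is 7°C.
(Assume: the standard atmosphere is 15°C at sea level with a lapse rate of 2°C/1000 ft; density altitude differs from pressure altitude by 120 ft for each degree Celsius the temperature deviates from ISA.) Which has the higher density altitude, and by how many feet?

A by 4236 ft

A: ISA temp = 6.2°C, deviation +26.8°C, DA = 4400 + 120 × 26.8 = 7616 ft.
B: ISA temp = 8°C, deviation -1°C, DA = 3500 + 120 × (-1) = 3380 ft.
A is higher by 7616 − 3380 = 4236 ft.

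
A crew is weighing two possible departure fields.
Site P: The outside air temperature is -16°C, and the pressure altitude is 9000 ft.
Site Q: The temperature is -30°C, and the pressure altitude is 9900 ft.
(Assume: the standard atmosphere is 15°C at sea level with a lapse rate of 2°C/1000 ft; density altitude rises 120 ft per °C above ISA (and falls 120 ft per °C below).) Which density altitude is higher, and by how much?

Site P by 564 ft

Site P: ISA temp = -3°C, deviation -13°C, DA = 9000 + 120 × (-13) = 7440 ft.
Site Q: ISA temp = -4.8°C, deviation -25.2°C, DA = 9900 + 120 × (-25.2) = 6876 ft.
Site P is higher by 7440 − 6876 = 564 ft.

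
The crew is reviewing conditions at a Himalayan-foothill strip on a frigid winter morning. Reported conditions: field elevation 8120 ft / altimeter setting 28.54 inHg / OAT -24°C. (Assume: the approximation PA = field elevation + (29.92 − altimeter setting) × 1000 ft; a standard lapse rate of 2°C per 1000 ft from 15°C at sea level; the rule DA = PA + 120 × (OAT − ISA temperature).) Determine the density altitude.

Pressure altitude = 8120 + (29.92 − 28.54) × 1000 = 8120 + (+1380) = 9500 ft.
ISA temperature at 9500 ft = 15 − 2 × (9500/1000) = -4°C.
ISA deviation = -24 − (-4) = -20°C.
Density altitude = 9500 + 120 × (-20) = 7100 ft.

7100 ft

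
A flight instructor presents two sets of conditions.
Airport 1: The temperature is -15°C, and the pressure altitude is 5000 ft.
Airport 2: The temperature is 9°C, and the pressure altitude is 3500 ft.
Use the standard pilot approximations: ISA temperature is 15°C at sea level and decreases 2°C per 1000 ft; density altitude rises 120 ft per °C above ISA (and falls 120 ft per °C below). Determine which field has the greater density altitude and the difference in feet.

Airport 2 by 1020 ft

Airport 1: ISA temp = 5°C, deviation -20°C, DA = 5000 + 120 × (-20) = 2600 ft.
Airport 2: ISA temp = 8°C, deviation +1°C, DA = 3500 + 120 × 1 = 3620 ft.
Airport 2 is higher by 3620 − 2600 = 1020 ft.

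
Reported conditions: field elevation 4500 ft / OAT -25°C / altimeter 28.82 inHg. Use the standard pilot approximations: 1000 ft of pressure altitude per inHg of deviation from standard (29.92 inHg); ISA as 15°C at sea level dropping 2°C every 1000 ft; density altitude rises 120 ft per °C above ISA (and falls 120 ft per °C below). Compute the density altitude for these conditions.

2144 ft

Pressure altitude = 4500 + (29.92 − 28.82) × 1000 = 4500 + (+1100) = 5600 ft.
ISA temperature at 5600 ft = 15 − 2 × (5600/1000) = 3.8°C.
ISA deviation = -25 − 3.8 = -28.8°C.
Density altitude = 5600 + 120 × (-28.8) = 2144 ft.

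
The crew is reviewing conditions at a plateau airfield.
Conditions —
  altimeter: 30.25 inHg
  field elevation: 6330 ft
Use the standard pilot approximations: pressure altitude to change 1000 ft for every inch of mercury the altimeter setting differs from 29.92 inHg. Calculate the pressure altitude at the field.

Pressure correction = (29.92 − 30.25) × 1000 = -330 ft.
Pressure altitude = 6330 + (-330) = 6000 ft.

6000 ft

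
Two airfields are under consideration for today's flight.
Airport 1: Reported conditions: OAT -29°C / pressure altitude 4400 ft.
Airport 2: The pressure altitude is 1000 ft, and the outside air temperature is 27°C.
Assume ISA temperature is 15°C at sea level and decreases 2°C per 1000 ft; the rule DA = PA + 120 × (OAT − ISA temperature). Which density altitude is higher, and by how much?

Airport 2 by 2504 ft

Airport 1: ISA temp = 6.2°C, deviation -35.2°C, DA = 4400 + 120 × (-35.2) = 176 ft.
Airport 2: ISA temp = 13°C, deviation +14°C, DA = 1000 + 120 × 14 = 2680 ft.
Airport 2 is higher by 2680 − 176 = 2504 ft.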